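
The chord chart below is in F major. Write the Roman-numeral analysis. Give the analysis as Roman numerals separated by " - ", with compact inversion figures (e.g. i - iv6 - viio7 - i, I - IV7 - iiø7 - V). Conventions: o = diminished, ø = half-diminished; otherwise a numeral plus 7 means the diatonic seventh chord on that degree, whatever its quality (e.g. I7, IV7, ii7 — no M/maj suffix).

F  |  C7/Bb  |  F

I - V42 - I

F has root F, degree 1 in F major, so I.
C7/Bb has root C, degree 5 in F major, so V42.
F: root F is the tonic; major triad there is I.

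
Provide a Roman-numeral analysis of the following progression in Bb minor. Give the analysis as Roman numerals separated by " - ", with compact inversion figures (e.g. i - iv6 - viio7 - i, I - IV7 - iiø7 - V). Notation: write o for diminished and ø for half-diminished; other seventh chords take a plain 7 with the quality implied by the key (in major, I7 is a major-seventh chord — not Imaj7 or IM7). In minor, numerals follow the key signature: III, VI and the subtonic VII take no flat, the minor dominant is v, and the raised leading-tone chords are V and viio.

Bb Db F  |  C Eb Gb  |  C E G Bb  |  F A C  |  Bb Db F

Bb-Db-F: minor triad on Bb = scale degree 1 → i.
C-Eb-Gb: diminished triad on C = scale degree 2 → iio.
C-E-G-Bb: a dominant seventh chord on C, the applied dominant of V → V7/V.
F-A-C: major triad on F = scale degree 5 → V.
Bb-Db-F: minor triad on Bb = scale degree 1 → i.

i - iio - V7/V - V - i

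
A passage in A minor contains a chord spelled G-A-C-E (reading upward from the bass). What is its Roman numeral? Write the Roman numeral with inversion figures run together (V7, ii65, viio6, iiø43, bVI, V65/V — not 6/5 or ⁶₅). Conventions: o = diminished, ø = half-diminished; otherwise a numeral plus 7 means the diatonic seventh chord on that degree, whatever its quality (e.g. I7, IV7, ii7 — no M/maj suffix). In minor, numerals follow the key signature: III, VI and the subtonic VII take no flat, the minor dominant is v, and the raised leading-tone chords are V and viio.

i42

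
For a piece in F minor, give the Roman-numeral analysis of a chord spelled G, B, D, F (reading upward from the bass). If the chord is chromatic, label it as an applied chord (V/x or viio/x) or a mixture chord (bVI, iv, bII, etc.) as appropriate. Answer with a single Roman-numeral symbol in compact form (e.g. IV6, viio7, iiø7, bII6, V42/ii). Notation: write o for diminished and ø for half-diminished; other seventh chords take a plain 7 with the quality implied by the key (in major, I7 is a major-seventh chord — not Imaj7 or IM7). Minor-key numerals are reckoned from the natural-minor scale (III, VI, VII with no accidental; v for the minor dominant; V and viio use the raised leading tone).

V7/V

Stacked in thirds the chord is G-B-D-F: a dominant seventh chord on G.
G is not a diatonic chord root with this quality in F minor, but it lies a perfect fifth above C (V), so the chord functions as an applied dominant of V.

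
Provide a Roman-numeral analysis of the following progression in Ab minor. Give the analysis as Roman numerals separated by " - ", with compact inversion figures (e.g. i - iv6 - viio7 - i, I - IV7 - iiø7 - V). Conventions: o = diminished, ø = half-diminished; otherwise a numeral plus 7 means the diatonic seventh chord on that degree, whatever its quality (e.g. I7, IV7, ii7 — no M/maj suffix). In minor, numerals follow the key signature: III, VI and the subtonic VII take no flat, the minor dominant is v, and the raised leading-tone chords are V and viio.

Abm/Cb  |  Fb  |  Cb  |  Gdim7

Abm/Cb has root Ab, degree 1 in Ab minor, so i6.
Fb: major triad on Fb = scale degree 6 → VI.
Cb: major triad on Cb = scale degree 3 → III.
Gdim7: fully diminished seventh chord on G = scale degree 7 → viio7.

i6 - VI - III - viio7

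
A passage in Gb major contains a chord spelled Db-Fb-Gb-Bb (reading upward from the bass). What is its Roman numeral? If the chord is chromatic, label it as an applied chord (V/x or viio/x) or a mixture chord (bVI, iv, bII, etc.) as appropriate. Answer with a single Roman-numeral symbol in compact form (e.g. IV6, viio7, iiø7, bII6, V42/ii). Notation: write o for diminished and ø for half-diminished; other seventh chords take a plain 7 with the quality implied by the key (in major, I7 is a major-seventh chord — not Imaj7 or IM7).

V43/IV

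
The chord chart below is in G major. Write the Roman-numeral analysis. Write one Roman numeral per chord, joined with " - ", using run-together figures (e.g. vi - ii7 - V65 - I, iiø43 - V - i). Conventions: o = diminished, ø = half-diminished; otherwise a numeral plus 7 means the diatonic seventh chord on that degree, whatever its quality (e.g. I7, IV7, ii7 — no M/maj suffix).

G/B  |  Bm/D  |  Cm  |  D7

I6 - iii6 - iv - V7

G/B: major triad on G = scale degree 1 → I6.
Bm/D: root B is the mediant; minor triad there is iii6.
Cm: C with this quality isn't in the key; it's iv, borrowed from the parallel minor.
D7: root D is the dominant; dominant seventh chord there is V7.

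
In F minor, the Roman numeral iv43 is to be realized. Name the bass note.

F

iv in F minor has root Bb; the chord is Bb-Db-F-Ab.
The figure 43 means second inversion — the fifth is in the bass.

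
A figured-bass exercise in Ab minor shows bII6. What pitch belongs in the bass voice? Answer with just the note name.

bII in Ab minor has root Bbb; the chord is Bbb-Db-Fb.
The figure 6 means first inversion — the third is in the bass.

Db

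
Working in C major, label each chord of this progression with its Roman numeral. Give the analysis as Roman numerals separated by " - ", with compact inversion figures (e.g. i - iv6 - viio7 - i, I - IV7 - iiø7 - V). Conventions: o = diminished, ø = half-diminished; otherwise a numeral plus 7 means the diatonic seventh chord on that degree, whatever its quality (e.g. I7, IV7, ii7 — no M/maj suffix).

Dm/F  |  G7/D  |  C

ii6 - V43 - I

Dm/F: minor triad on D = scale degree 2 → ii6.
G7/D: dominant seventh chord on G = scale degree 5 → V43.
C has root C, degree 1 in C major, so I.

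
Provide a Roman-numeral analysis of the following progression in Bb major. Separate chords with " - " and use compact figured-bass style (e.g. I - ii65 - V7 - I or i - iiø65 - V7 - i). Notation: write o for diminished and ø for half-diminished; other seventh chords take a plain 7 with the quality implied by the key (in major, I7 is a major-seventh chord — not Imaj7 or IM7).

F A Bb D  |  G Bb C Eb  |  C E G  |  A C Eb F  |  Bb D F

I43 - ii43 - V/V - V65 - I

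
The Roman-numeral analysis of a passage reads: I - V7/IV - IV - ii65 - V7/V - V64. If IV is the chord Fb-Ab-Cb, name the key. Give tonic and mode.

Cb major

IV is given as Fb-Ab-Cb — a major triad with root Fb.
If Fb is scale degree 4 and the mode makes that degree carry a major triad, the tonic is Cb and the mode is major.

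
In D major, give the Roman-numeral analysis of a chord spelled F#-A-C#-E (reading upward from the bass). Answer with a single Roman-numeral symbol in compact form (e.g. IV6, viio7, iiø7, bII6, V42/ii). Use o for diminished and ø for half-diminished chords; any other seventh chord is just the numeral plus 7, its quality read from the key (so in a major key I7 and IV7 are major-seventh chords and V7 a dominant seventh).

iii7

Stacked in thirds the chord is F#-A-C#-E: a minor seventh chord on F#.
In D major, F# is the mediant; the diatonic minor seventh chord there is iii7.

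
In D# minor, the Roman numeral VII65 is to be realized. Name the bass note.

E#

VII in D# minor has root C#; the chord is C#-E#-G#-B.
The figure 65 means first inversion — the third is in the bass.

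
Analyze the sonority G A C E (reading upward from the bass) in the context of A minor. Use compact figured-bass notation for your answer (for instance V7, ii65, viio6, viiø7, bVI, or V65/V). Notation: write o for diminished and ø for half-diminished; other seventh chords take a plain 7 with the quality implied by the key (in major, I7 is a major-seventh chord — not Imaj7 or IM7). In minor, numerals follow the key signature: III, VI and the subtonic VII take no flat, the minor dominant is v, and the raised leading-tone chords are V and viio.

Stacked in thirds the chord is A-C-E-G: a minor seventh chord on A.
A is scale degree 1 in A minor, and a minor seventh chord on that degree is written i7.
With G in the bass the chord is in third inversion, so the figured bass is 42.

i42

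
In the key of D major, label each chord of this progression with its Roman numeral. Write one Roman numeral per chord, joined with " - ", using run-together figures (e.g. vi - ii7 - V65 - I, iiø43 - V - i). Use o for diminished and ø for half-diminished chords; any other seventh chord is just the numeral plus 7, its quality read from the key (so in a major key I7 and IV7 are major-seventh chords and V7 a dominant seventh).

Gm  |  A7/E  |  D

Gm: G with this quality isn't in the key; it's iv, borrowed from the parallel minor.
A7/E: dominant seventh chord on A = scale degree 5 → V43.
D: root D is the tonic; major triad there is I.

iv - V43 - I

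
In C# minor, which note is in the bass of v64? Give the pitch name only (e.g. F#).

v in C# minor has root G#; the chord is G#-B-D#.
The figure 64 means second inversion — the fifth is in the bass.

D#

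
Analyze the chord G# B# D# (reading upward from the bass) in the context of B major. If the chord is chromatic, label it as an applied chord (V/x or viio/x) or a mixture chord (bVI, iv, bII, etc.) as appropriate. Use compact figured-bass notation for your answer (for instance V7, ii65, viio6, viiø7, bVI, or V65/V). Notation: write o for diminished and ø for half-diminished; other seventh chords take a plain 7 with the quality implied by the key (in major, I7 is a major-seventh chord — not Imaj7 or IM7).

V/ii

Stacked in thirds the chord is G#-B#-D#: a major triad on G#.
G# is not a diatonic chord root with this quality in B major, but it lies a perfect fifth above C# (ii), so the chord functions as an applied dominant of ii.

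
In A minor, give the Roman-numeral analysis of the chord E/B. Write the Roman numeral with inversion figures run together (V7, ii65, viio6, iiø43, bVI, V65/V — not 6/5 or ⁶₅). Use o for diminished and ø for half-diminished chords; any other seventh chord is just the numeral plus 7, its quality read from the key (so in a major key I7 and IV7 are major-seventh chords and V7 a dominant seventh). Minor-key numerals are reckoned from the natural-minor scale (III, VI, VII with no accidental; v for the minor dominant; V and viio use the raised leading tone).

The pitches E-G#-B form a major triad rooted on E.
In A minor, E is the dominant; the diatonic major triad there is V.
With B in the bass the chord is in second inversion, so the figured bass is 64.

V64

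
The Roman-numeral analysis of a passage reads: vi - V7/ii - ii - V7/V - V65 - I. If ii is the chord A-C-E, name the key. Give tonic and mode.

G major

The anchor chord is a minor triad on A, labeled ii.
Counting down one scale step from A places the tonic on G; a minor triad on degree 2 is diatonic only in major.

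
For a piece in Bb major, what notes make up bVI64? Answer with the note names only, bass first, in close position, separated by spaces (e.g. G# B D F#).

Scale degree 6 in Bb major is G; lowering it a half step gives Gb. bVI64 is a major triad on the lowered sixth degree, borrowed from the parallel minor.
So the chord is Gb-Bb-Db, a major triad.
With the 64 figure the chord is in second inversion; from the bass Db upward in close position it reads Db-Gb-Bb.

Db Gb Bb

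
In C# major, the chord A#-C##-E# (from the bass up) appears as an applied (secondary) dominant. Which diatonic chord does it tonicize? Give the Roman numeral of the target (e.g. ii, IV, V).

The chord is a major triad on A#.
A dominant resolves down a perfect fifth: A# → D#. In C# major, D# is scale degree 2, i.e. ii.

ii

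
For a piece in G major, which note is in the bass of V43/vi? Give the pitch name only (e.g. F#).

F#

The applied chord V43/vi is rooted on B: B-D#-F#-A.
The figure 43 means second inversion — the fifth is in the bass.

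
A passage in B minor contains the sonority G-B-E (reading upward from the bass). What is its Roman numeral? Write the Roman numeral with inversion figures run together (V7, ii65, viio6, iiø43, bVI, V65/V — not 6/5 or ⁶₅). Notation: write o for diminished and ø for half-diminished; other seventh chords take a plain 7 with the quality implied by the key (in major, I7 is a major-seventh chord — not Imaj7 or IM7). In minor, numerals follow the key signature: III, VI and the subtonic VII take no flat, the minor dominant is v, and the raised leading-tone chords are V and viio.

The pitches E-G-B form a minor triad rooted on E.
In B minor, E is the subdominant; the diatonic minor triad there is iv.
With G in the bass the chord is in first inversion, so the figured bass is 6.

iv6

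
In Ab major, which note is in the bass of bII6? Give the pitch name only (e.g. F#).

Db

bII in Ab major has root Bbb; the chord is Bbb-Db-Fb.
The figure 6 means first inversion — the third is in the bass.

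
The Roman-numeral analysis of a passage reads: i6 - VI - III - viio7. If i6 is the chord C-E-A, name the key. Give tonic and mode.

i6 is given as C-E-A — a minor triad with root A.
If A is scale degree 1 and the mode makes that degree carry a minor triad, the tonic is A and the mode is minor.

A minor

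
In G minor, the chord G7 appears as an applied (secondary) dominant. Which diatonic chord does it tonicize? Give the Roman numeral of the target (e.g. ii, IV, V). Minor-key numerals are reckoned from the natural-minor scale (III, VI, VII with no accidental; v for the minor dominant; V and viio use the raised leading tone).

The chord is a dominant seventh chord on G.
A dominant resolves down a perfect fifth: G → C. In G minor, C is scale degree 4, i.e. iv.

iv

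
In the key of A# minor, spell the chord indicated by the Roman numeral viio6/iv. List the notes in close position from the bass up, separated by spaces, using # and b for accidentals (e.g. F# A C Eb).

The slash marks an applied leading-tone chord: viio of iv. In A# minor, iv is D#, so the leading tone to it is C##, a half step below.
Building a diminished triad on C## gives C##-E#-G#.
The figured bass 6 indicates first inversion, placing the third (E#) in the bass: E#-G#-C##.

E# G# C##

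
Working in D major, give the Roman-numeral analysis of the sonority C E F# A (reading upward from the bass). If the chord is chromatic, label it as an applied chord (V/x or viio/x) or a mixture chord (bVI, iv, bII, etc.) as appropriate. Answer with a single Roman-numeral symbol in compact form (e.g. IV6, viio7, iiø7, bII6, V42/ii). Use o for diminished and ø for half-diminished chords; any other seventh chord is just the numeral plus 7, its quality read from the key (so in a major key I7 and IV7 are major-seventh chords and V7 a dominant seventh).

The pitches F#-A-C-E form a half-diminished seventh chord rooted on F#.
F# sits a half step below G (IV in D major); a diminished chord there is the applied leading-tone chord of IV.
With C in the bass the chord is in second inversion, so the figured bass is 43.

viiø43/IV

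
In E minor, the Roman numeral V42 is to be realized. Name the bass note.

A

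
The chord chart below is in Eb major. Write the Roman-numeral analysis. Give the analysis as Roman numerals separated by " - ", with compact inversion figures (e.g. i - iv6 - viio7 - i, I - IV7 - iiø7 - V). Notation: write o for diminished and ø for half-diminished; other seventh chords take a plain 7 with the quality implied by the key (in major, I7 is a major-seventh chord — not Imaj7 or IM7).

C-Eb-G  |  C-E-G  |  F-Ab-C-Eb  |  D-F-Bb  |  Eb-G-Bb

C-Eb-G: root C is the submediant; minor triad there is vi.
C-E-G is the secondary dominant of ii (major triad on C): V/ii.
F-Ab-C-Eb: minor seventh chord on F = scale degree 2 → ii7.
D-F-Bb has root Bb, degree 5 in Eb major, so V6.
Eb-G-Bb: major triad on Eb = scale degree 1 → I.

vi - V/ii - ii7 - V6 - I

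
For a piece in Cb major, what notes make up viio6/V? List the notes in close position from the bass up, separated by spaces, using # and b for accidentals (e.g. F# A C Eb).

Ab Cb F

viio6/V is a secondary leading-tone chord. The target V is Gb in Cb major; the applied chord is rooted a semitone below, on F.
Building a diminished triad on F gives F-Ab-Cb.
With the 6 figure the chord is in first inversion; from the bass Ab upward in close position it reads Ab-Cb-F.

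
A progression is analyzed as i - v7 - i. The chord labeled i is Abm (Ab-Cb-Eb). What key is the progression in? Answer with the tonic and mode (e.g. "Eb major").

Ab minor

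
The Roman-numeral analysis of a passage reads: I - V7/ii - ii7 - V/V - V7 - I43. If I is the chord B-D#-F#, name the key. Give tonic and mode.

B major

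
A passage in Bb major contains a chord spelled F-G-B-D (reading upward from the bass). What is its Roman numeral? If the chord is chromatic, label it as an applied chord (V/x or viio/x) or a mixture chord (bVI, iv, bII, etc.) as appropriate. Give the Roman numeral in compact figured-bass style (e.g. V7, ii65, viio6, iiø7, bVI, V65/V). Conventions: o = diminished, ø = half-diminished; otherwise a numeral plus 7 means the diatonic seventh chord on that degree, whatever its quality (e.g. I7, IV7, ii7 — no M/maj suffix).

V42/ii

Stacked in thirds the chord is G-B-D-F: a dominant seventh chord on G.
G is not a diatonic chord root with this quality in Bb major, but it lies a perfect fifth above C (ii), so the chord functions as an applied dominant of ii.
With F in the bass the chord is in third inversion, so the figured bass is 42.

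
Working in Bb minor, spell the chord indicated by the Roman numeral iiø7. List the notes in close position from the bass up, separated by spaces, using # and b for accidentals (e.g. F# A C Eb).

C Eb Gb Bb

In Bb minor, the second degree is C, and the diatonic chord built there is a half-diminished seventh chord.
That chord is spelled C-Eb-Gb-Bb.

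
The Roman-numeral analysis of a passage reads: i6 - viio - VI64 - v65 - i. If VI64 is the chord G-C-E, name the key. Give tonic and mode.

E minor

The anchor chord is a major triad on C, labeled VI64.
If C is scale degree 6 and the mode makes that degree carry a major triad, the tonic is E and the mode is minor.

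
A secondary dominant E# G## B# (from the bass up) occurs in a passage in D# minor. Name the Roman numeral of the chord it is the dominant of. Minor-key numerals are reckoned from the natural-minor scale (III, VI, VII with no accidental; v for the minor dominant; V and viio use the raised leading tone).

V

The chord is a major triad on E#.
A dominant resolves down a perfect fifth: E# → A#. In D# minor, A# is scale degree 5, i.e. V.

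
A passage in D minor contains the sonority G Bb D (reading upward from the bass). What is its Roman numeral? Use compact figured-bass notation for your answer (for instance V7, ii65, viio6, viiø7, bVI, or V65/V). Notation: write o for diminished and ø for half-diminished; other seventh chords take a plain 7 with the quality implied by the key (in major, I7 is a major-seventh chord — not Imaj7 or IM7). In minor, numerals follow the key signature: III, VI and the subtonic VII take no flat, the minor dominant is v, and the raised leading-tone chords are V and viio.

iv

The pitches G-Bb-D form a minor triad rooted on G.
In D minor, G is the subdominant; the diatonic minor triad there is iv.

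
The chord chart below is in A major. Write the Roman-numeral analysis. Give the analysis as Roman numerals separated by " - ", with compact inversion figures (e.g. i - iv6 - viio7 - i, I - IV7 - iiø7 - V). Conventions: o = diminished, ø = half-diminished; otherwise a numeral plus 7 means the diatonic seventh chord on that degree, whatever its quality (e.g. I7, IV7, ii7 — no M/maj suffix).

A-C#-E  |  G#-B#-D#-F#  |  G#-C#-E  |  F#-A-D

I - V7/iii - iii64 - IV6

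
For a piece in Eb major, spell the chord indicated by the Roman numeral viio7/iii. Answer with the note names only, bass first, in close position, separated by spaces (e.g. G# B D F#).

F# A C Eb

viio7/iii is a secondary leading-tone chord. The target iii is G in Eb major; the applied chord is rooted a semitone below, on F#.
Building a fully diminished seventh chord on F# gives F#-A-C-Eb.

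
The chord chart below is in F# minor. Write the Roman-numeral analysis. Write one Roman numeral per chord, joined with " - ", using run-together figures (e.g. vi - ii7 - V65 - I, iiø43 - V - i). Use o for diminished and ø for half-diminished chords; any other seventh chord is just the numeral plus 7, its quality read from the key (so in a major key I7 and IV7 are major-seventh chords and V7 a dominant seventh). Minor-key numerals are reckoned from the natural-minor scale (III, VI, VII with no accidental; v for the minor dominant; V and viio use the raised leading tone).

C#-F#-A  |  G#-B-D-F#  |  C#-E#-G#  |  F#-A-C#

C#-F#-A: root F# is the tonic; minor triad there is i64.
G#-B-D-F#: root G# is the supertonic; half-diminished seventh chord there is iiø7.
C#-E#-G#: root C# is the dominant; major triad there is V.
F#-A-C#: minor triad on F# = scale degree 1 → i.

i64 - iiø7 - V - i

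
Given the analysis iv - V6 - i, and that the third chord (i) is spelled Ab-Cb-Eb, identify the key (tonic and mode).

Ab minor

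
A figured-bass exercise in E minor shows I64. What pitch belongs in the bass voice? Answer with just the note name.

B

I in E minor has root E; the chord is E-G#-B.
The figure 64 means second inversion — the fifth is in the bass.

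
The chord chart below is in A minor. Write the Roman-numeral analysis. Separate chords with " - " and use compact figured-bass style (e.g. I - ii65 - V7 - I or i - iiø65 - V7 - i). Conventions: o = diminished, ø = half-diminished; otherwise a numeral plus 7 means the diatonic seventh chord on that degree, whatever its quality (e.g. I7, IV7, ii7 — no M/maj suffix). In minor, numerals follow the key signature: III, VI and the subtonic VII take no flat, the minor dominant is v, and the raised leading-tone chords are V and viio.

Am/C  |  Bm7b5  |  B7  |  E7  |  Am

Am/C: root A is the tonic; minor triad there is i6.
Bm7b5 has root B, degree 2 in A minor, so iiø7.
B7: chromatic; B is V of V, so V7/V.
E7 has root E, degree 5 in A minor, so V7.
Am: root A is the tonic; minor triad there is i.

i6 - iiø7 - V7/V - V7 - i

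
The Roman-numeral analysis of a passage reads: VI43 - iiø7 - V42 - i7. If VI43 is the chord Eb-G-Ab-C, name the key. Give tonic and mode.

C minor

The anchor chord is a major seventh chord on Ab, labeled VI43.
VI43 on Ab implies Ab is the submediant; that puts the tonic at C, and the uppercase numeral fits minor mode.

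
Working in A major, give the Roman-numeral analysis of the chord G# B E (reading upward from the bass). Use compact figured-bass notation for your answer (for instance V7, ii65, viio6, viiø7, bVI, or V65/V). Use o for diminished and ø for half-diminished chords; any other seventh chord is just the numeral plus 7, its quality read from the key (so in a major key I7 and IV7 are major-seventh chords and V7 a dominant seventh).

V6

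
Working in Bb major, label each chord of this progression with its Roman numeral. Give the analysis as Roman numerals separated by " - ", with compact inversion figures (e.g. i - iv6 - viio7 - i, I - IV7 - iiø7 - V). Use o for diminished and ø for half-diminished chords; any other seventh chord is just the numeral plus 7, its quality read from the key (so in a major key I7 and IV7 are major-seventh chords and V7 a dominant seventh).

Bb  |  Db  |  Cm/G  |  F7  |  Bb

I - bIII - ii64 - V7 - I

Bb: root Bb is the tonic; major triad there is I.
Db: Db with this quality isn't in the key; it's bIII, borrowed from the parallel minor.
Cm/G: root C is the supertonic; minor triad there is ii64.
F7: root F is the dominant; dominant seventh chord there is V7.
Bb: major triad on Bb = scale degree 1 → I.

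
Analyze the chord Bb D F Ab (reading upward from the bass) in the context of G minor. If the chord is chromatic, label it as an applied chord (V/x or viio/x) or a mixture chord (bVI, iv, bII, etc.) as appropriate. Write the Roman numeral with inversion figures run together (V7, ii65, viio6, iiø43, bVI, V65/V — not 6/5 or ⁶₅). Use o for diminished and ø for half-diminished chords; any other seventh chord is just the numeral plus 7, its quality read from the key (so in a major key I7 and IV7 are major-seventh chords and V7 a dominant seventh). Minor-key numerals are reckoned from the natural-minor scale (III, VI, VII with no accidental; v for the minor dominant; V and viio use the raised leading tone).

The pitches Bb-D-F-Ab form a dominant seventh chord rooted on Bb.
Bb is not a diatonic chord root with this quality in G minor, but it lies a perfect fifth above Eb (VI), so the chord functions as an applied dominant of VI.

V7/VI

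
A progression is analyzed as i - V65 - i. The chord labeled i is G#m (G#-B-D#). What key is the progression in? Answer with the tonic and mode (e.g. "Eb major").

i is given as G#-B-D# — a minor triad with root G#.
If G# is scale degree 1 and the mode makes that degree carry a minor triad, the tonic is G# and the mode is minor.

G# minor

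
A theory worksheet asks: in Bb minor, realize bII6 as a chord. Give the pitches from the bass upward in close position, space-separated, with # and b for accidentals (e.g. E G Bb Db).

Eb Gb Cb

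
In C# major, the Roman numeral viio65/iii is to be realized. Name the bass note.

F##

The applied chord viio65/iii is rooted on D##: D##-F##-A#-C#.
The figure 65 means first inversion — the third is in the bass.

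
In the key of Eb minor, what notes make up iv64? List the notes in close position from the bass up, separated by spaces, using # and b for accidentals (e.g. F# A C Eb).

In Eb minor, the fourth degree is Ab, and the diatonic chord built there is a minor triad.
Stacking thirds from Ab gives Ab-Cb-Eb.
The figured bass 64 indicates second inversion, placing the fifth (Eb) in the bass: Eb-Ab-Cb.

Eb Ab Cb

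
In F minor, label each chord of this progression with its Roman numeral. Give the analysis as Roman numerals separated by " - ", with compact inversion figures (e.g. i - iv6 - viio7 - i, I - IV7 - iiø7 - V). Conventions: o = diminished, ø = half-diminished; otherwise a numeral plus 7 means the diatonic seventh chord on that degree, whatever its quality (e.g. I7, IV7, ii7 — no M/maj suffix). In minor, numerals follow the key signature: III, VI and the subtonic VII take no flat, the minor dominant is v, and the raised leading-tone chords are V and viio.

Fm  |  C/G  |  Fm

i - V64 - i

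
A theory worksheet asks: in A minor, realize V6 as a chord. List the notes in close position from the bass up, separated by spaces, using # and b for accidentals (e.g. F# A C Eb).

G# B E

In A minor, the dominant is E. The dominant is major (leading tone raised), so V is a major triad.
Stacking thirds from E gives E-G#-B.
The figured bass 6 indicates first inversion, placing the third (G#) in the bass: G#-B-E.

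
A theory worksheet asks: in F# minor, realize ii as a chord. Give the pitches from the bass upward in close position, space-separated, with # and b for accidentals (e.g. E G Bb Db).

G# B D#

ii is the minor supertonic, borrowed from the parallel major (the Dorian ii). In F# minor that root is G#.
So the chord is G#-B-D#, a minor triad.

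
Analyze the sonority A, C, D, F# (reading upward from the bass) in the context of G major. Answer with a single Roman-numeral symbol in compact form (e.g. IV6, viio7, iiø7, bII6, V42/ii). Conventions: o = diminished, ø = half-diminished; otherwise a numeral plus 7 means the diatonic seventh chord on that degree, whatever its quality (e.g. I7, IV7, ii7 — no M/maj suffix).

V43

The pitches D-F#-A-C form a dominant seventh chord rooted on D.
In G major, D is the dominant; the diatonic dominant seventh chord there is V7.
With A in the bass the chord is in second inversion, so the figured bass is 43.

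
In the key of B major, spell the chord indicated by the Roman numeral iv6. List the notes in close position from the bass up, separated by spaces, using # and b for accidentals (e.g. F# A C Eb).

Scale degree 4 in B major is E; here the chord built on it is altered to a minor triad. iv6 is the minor subdominant, borrowed from the parallel minor.
So the chord is E-G-B.
The figured bass 6 indicates first inversion, placing the third (G) in the bass: G-B-E.

G B E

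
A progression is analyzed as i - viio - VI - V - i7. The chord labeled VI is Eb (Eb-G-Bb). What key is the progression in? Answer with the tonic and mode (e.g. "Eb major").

The chord Eb is a major triad rooted on Eb; its label is VI.
If Eb is scale degree 6 and the mode makes that degree carry a major triad, the tonic is G and the mode is minor.

G minor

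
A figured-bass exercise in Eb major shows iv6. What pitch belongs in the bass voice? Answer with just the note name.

iv in Eb major has root Ab; the chord is Ab-Cb-Eb.
The figure 6 means first inversion — the third is in the bass.

Cb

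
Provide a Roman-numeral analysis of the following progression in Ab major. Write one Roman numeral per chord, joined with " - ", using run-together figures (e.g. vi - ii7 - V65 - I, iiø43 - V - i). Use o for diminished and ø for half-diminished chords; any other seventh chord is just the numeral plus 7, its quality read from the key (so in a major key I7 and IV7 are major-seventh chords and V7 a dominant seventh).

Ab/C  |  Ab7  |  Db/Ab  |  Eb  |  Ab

I6 - V7/IV - IV64 - V - I

Ab/C: root Ab is the tonic; major triad there is I6.
Ab7: a dominant seventh chord on Ab, the applied dominant of IV → V7/IV.
Db/Ab: root Db is the subdominant; major triad there is IV64.
Eb: root Eb is the dominant; major triad there is V.
Ab: major triad on Ab = scale degree 1 → I.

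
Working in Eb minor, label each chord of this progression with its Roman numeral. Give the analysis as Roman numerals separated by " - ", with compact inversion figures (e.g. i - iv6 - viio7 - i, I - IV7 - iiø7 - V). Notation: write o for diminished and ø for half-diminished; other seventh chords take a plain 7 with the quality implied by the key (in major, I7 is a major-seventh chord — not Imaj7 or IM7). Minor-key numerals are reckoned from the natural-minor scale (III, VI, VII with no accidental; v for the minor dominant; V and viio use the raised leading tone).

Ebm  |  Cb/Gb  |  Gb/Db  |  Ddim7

i - VI64 - III64 - viio7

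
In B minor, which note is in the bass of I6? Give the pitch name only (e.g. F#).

D#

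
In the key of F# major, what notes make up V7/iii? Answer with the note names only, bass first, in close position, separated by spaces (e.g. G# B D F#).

V7/iii is a secondary dominant — the dominant seventh of iii. iii in F# major is A#, so the applied chord's root is E#, a perfect fifth above.
Building a dominant seventh chord on E# gives E#-G##-B#-D#.

E# G## B# D#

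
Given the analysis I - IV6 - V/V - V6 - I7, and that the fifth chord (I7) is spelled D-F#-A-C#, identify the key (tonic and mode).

D major

I7 is given as D-F#-A-C# — a major seventh chord with root D.
If D is scale degree 1 and the mode makes that degree carry a major seventh chord, the tonic is D and the mode is major.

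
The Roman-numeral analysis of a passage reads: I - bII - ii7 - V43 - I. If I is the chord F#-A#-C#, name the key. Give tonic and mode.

F# major

I is given as F#-A#-C# — a major triad with root F#.
If F# is scale degree 1 and the mode makes that degree carry a major triad, the tonic is F# and the mode is major.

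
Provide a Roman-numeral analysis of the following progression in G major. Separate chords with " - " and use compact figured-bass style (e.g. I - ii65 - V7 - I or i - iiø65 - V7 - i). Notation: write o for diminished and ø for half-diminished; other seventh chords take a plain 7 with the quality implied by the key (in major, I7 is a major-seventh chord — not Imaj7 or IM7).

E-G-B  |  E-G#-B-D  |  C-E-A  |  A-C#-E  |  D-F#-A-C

E-G-B: root E is the submediant; minor triad there is vi.
E-G#-B-D is the secondary dominant of ii (dominant seventh chord on E): V7/ii.
C-E-A: root A is the supertonic; minor triad there is ii6.
A-C#-E is the secondary dominant of V (major triad on A): V/V.
D-F#-A-C has root D, degree 5 in G major, so V7.

vi - V7/ii - ii6 - V/V - V7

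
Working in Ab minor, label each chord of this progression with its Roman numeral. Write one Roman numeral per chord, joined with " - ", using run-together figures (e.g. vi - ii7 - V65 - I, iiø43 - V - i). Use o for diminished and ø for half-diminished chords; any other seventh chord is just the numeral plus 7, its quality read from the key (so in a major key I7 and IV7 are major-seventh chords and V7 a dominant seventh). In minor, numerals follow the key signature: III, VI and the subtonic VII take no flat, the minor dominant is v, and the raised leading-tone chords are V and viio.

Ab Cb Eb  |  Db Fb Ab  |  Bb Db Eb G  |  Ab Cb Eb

Ab-Cb-Eb: root Ab is the tonic; minor triad there is i.
Db-Fb-Ab has root Db, degree 4 in Ab minor, so iv.
Bb-Db-Eb-G has root Eb, degree 5 in Ab minor, so V43.
Ab-Cb-Eb: root Ab is the tonic; minor triad there is i.

i - iv - V43 - i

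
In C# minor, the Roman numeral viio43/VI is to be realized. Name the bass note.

The applied chord viio43/VI is rooted on G#: G#-B-D-F.
The figure 43 means second inversion — the fifth is in the bass.

D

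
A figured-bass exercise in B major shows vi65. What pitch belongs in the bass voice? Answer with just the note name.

vi in B major has root G#; the chord is G#-B-D#-F#.
The figure 65 means first inversion — the third is in the bass.

B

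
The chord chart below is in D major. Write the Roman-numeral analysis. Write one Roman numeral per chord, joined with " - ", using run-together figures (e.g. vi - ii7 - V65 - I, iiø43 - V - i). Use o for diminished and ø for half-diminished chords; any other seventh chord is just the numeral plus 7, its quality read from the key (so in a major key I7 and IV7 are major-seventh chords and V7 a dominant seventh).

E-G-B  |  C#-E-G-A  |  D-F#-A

E-G-B: root E is the supertonic; minor triad there is ii.
C#-E-G-A: root A is the dominant; dominant seventh chord there is V65.
D-F#-A: root D is the tonic; major triad there is I.

ii - V65 - I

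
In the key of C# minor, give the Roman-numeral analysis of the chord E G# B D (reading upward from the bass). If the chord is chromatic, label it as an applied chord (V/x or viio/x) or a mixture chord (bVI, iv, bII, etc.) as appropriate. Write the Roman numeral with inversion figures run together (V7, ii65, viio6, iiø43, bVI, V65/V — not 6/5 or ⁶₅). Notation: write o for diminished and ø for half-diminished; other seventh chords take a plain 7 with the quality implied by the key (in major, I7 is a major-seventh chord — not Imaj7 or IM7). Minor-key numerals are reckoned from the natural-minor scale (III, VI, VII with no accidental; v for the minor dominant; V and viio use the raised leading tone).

The pitches E-G#-B-D form a dominant seventh chord rooted on E.
E is not a diatonic chord root with this quality in C# minor, but it lies a perfect fifth above A (VI), so the chord functions as an applied dominant of VI.

V7/VI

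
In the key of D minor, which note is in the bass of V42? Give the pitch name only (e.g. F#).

V in D minor has root A; the chord is A-C#-E-G.
The figure 42 means third inversion — the seventh is in the bass.

G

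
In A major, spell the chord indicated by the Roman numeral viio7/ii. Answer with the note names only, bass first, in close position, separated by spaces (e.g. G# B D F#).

A# C# E G

The slash marks an applied leading-tone chord: viio of ii. In A major, ii is B, so the leading tone to it is A#, a half step below.
Building a fully diminished seventh chord on A# gives A#-C#-E-G.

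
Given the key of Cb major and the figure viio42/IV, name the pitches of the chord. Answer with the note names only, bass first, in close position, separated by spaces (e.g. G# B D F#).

Dbb Eb Gb Bbb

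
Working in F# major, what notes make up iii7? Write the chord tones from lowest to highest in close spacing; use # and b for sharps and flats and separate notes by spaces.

In F# major, the mediant is A#, and the diatonic chord built there is a minor seventh chord.
That chord is spelled A#-C#-E#-G#.

A# C# E# G#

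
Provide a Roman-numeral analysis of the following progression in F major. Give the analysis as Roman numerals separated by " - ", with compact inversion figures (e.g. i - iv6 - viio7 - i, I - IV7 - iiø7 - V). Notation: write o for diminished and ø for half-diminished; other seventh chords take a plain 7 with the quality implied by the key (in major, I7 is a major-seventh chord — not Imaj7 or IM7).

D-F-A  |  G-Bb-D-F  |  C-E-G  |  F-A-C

D-F-A: root D is the submediant; minor triad there is vi.
G-Bb-D-F: minor seventh chord on G = scale degree 2 → ii7.
C-E-G: major triad on C = scale degree 5 → V.
F-A-C has root F, degree 1 in F major, so I.

vi - ii7 - V - I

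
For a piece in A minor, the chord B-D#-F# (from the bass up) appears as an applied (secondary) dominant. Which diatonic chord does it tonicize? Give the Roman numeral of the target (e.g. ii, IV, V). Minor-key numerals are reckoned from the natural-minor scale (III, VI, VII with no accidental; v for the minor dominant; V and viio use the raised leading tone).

The chord is a major triad on B.
A dominant resolves down a perfect fifth: B → E. In A minor, E is scale degree 5, i.e. V.

V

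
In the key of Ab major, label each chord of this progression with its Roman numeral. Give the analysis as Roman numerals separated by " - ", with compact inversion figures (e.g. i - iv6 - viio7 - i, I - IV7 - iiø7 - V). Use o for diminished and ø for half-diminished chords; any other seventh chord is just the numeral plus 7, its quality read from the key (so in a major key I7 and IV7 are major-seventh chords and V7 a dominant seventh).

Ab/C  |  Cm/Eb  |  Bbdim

I6 - iii6 - iio

Ab/C: major triad on Ab = scale degree 1 → I6.
Cm/Eb: root C is the mediant; minor triad there is iii6.
Bbdim is non-diatonic — iio, a mixture chord from Ab minor.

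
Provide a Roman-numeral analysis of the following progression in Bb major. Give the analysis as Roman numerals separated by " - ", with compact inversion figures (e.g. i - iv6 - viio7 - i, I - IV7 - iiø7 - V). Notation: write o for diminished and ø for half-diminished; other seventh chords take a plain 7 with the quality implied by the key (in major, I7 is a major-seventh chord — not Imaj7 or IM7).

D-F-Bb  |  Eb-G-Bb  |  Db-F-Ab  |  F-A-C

D-F-Bb has root Bb, degree 1 in Bb major, so I6.
Eb-G-Bb: major triad on Eb = scale degree 4 → IV.
Db-F-Ab is non-diatonic — bIII, a mixture chord from Bb minor.
F-A-C: major triad on F = scale degree 5 → V.

I6 - IV - bIII - V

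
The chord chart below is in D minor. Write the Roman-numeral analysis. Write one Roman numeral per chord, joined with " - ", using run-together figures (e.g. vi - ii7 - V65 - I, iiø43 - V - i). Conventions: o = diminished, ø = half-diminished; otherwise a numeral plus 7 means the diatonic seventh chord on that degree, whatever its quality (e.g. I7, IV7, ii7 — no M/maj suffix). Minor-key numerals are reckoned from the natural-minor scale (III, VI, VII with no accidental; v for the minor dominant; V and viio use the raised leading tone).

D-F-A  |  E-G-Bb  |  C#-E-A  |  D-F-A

i - iio - V6 - i

D-F-A: root D is the tonic; minor triad there is i.
E-G-Bb has root E, degree 2 in D minor, so iio.
C#-E-A: root A is the dominant; major triad there is V6.
D-F-A: minor triad on D = scale degree 1 → i.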